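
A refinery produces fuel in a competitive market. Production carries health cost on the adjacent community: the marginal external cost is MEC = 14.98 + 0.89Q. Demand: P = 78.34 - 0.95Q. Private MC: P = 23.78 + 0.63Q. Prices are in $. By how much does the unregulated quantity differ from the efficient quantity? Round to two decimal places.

Market equilibrium (private): 23.78 + 0.63Q = 78.34 - 0.95Q → Q_m = 34.5316.
Social marginal cost = private MC + MEC = 38.76 + 1.52Q.
Set SMC = demand: 38.76 + 1.52Q = 78.34 - 0.95Q → Q* = 16.0243.
Gap = |34.5316 − 16.0243| = 18.5073.

18.51 units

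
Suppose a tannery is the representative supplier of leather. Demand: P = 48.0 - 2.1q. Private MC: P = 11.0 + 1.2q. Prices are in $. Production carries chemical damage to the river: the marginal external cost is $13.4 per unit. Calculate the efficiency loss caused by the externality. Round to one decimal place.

Market equilibrium (private): 11.0 + 1.2q = 48.0 - 2.1q → q_m = 11.2121.
Social marginal cost = private MC + MEC = 24.4 + 1.2q.
Set SMC = demand: 24.4 + 1.2q = 48.0 - 2.1q → q* = 7.1515.
Between q* and q_m the wedge SMC − demand runs linearly from 0 to MEC(q_m), so the loss is a triangle.
DWL = ½ × 4.0606 × 13.4000 = 27.2060.

DWL = $27.2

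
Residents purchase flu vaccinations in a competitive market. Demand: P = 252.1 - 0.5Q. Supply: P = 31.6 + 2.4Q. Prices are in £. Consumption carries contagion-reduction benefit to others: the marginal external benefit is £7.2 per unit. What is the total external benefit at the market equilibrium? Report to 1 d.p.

£547.4

Market equilibrium (private): 31.6 + 2.4Q = 252.1 - 0.5Q → Q_m = 76.0345.
Total external benefit = MEB × Q_m = 7.2 × 76.0345 = 547.4484.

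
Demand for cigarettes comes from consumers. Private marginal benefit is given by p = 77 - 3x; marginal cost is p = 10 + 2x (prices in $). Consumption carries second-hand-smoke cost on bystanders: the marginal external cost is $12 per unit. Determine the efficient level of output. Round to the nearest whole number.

x* = 11

Social marginal benefit = demand − MEC = 65 - 3x.
Set SMB = MC: 65 - 3x = 10 + 2x → x* = 11.0000.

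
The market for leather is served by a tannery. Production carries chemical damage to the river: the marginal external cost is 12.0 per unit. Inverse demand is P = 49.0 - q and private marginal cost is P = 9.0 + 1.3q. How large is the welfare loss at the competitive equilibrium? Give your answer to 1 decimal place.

DWL = 31.3

Market equilibrium (private): 9.0 + 1.3q = 49.0 - q → q_m = 17.3913.
Social marginal cost = private MC + MEC = 21.0 + 1.3q.
Set SMC = demand: 21.0 + 1.3q = 49.0 - q → q* = 12.1739.
The welfare-loss triangle has base |q_m − q*| and height MEC(q_m) (the vertical gap between SMC and demand is zero at q* and MEC at q_m).
DWL = ½ × 5.2174 × 12.0000 = 31.3044.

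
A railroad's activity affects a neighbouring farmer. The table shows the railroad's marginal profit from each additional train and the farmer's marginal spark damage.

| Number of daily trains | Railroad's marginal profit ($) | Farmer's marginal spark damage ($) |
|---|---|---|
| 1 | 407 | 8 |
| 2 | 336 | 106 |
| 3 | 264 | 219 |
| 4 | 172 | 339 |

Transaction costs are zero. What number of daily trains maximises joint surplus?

3

Bargaining reaches the level where marginal profit last exceeds marginal spark damage.
That holds through level 3 (264 ≥ 219) but not at 4 (172 < 339).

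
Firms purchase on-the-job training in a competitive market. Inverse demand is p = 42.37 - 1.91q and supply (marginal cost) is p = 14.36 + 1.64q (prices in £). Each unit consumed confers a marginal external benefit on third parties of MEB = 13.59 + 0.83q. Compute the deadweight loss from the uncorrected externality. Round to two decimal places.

Market equilibrium (private): 14.36 + 1.64q = 42.37 - 1.91q → q_m = 7.8901.
Social marginal benefit = demand + MEB = 55.96 - 1.08q.
Set SMB = MC: 55.96 - 1.08q = 14.36 + 1.64q → q* = 15.2941.
The loss is the area between SMB and MC from q* to q_m; with linear curves that's a triangle of height MEB(q_m).
DWL = ½ × 7.4040 × 20.1388 = 74.5538.

DWL = £74.55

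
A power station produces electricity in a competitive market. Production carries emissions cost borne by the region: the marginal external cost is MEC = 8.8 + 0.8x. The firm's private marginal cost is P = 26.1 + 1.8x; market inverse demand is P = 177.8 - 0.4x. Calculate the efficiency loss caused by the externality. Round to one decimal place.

DWL = 681.9

Market equilibrium (private): 26.1 + 1.8x = 177.8 - 0.4x → x_m = 68.9545.
Social marginal cost = private MC + MEC = 34.9 + 2.6x.
Set SMC = demand: 34.9 + 2.6x = 177.8 - 0.4x → x* = 47.6333.
Height of the DWL triangle at x_m is SMC(x_m) − demand(x_m) = MEC(x_m) = 63.9636.
DWL = ½ × 21.3212 × 63.9636 = 681.8904.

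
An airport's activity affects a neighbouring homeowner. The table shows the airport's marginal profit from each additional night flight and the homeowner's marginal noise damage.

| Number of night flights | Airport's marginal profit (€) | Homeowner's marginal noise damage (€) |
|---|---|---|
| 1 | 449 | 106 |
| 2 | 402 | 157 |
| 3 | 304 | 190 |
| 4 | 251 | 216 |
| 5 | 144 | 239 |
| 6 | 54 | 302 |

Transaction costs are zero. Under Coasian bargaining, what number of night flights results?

Bargaining reaches the level where marginal profit last exceeds marginal noise damage.
That holds through level 4 (251 ≥ 216) but not at 5 (144 < 239).

4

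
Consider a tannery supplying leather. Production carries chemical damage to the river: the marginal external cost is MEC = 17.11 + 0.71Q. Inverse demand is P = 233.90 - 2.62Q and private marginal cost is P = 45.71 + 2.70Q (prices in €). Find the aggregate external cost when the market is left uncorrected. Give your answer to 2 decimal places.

Market equilibrium (private): 45.71 + 2.70Q = 233.90 - 2.62Q → Q_m = 35.3741.
Total external cost = ∫₀^{Q_m} (17.11 + 0.71Q) dQ = 17.11×35.3741 + ½×0.71×35.3741² = 1049.4719.

€1049.47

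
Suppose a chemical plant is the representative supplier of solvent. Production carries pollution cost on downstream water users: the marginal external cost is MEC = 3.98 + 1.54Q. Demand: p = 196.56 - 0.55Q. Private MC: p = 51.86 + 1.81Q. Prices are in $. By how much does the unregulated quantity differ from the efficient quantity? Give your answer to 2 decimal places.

Market equilibrium (private): 51.86 + 1.81Q = 196.56 - 0.55Q → Q_m = 61.3136.
Social marginal cost = private MC + MEC = 55.84 + 3.35Q.
Set SMC = demand: 55.84 + 3.35Q = 196.56 - 0.55Q → Q* = 36.0821.
Gap = |61.3136 − 36.0821| = 25.2315.

25.23 units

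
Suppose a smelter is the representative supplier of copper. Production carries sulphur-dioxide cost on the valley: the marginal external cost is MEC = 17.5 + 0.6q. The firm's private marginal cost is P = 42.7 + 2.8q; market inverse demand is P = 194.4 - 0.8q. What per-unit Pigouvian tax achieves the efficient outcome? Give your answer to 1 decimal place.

tax = 36.7 per unit

Social marginal cost = private MC + MEC = 60.2 + 3.4q.
Set SMC = demand: 60.2 + 3.4q = 194.4 - 0.8q → q* = 31.9524.
The Pigouvian tax equals MEC at q*: 17.5 + 0.6×31.9524 = 36.6714.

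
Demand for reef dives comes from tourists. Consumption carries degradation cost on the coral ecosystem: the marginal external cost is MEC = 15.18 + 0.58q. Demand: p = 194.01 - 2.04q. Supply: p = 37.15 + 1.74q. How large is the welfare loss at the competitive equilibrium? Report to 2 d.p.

Market equilibrium (private): 37.15 + 1.74q = 194.01 - 2.04q → q_m = 41.4974.
Social marginal benefit = demand − MEC = 178.83 - 2.62q.
Set SMB = MC: 178.83 - 2.62q = 37.15 + 1.74q → q* = 32.4954.
The welfare-loss triangle has base |q_m − q*| and height MEC(q_m) (the vertical gap between SMB and MC is zero at q* and MEC at q_m).
DWL = ½ × 9.0020 × 39.2485 = 176.6575.

DWL = 176.66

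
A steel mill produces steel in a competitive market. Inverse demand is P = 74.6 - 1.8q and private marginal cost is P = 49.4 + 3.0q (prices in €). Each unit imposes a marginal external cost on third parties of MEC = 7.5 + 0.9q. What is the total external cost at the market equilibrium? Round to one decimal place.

Market equilibrium (private): 49.4 + 3.0q = 74.6 - 1.8q → q_m = 5.2500.
Total external cost = ∫₀^{q_m} (7.5 + 0.9q) dq = 7.5×5.2500 + ½×0.9×5.2500² = 51.7781.

€51.8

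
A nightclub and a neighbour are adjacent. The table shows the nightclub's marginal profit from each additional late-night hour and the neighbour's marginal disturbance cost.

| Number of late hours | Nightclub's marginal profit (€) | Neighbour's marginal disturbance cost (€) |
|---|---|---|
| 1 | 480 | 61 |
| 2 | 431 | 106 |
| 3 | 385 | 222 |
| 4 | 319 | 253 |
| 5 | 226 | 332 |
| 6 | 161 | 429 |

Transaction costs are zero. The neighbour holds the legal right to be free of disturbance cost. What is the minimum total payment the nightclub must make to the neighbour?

€642

Efficient level: marginal profit ≥ marginal disturbance cost through level 4, so k* = 4.
With the neighbour holding the right, the nightclub must at least compensate total damage at k*: 61 + 106 + 222 + 253 = 642.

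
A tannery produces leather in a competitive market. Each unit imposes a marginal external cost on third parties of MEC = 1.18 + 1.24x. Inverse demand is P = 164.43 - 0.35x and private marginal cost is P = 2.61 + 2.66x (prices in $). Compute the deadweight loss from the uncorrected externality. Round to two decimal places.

DWL = $541.50

Market equilibrium (private): 2.61 + 2.66x = 164.43 - 0.35x → x_m = 53.7608.
Social marginal cost = private MC + MEC = 3.79 + 3.90x.
Set SMC = demand: 3.79 + 3.90x = 164.43 - 0.35x → x* = 37.7976.
The welfare-loss triangle has base |x_m − x*| and height MEC(x_m) (the vertical gap between SMC and demand is zero at x* and MEC at x_m).
DWL = ½ × 15.9632 × 67.8434 = 541.4989.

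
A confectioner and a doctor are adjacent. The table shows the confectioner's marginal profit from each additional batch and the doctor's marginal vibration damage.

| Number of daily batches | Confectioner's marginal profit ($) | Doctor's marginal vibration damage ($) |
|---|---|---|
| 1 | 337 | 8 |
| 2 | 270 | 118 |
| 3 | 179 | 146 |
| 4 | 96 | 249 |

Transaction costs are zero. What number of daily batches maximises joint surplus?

3

Bargaining reaches the level where marginal profit last exceeds marginal vibration damage.
That holds through level 3 (179 ≥ 146) but not at 4 (96 < 249).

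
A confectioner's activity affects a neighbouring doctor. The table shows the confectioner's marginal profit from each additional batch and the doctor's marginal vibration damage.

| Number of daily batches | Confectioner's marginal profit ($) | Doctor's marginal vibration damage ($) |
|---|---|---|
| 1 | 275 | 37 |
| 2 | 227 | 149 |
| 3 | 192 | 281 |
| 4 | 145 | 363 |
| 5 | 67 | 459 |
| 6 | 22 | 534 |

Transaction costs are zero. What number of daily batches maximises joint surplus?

Bargaining reaches the level where marginal profit last exceeds marginal vibration damage.
That holds through level 2 (227 ≥ 149) but not at 3 (192 < 281).

2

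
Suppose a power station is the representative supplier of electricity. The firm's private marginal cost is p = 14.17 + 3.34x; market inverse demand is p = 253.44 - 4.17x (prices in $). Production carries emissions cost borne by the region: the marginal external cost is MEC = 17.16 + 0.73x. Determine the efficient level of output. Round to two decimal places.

x* = 26.96

Social marginal cost = private MC + MEC = 31.33 + 4.07x.
Set SMC = demand: 31.33 + 4.07x = 253.44 - 4.17x → x* = 26.9551.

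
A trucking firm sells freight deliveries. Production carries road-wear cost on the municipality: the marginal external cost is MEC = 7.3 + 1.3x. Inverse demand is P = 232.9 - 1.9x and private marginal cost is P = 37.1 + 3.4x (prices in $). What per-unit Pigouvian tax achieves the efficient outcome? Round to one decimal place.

Social marginal cost = private MC + MEC = 44.4 + 4.7x.
Set SMC = demand: 44.4 + 4.7x = 232.9 - 1.9x → x* = 28.5606.
The Pigouvian tax equals MEC at x*: 7.3 + 1.3×28.5606 = 44.4288.

tax = $44.4 per unit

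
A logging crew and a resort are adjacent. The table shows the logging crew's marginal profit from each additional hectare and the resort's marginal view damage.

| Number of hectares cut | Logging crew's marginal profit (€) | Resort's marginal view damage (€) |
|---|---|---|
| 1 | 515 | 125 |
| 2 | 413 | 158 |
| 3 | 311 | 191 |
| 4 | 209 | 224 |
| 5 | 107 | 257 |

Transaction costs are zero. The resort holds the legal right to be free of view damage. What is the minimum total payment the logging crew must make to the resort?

Efficient level: marginal profit ≥ marginal view damage through level 3, so k* = 3.
With the resort holding the right, the logging crew must at least compensate total damage at k*: 125 + 158 + 191 = 474.

€474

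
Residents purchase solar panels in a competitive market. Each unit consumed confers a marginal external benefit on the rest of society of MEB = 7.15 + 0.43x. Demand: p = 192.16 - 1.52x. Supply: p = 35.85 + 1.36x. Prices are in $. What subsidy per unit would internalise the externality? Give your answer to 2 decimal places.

Social marginal benefit = demand + MEB = 199.31 - 1.09x.
Set SMB = MC: 199.31 - 1.09x = 35.85 + 1.36x → x* = 66.7184.
The Pigouvian subsidy equals MEB at x*: 7.15 + 0.43×66.7184 = 35.8389.

subsidy = $35.84 per unit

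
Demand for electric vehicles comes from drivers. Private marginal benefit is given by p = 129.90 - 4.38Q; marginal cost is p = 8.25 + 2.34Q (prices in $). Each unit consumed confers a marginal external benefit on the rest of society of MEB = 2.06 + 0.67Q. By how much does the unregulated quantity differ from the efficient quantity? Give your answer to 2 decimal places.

2.35 units

Market equilibrium (private): 8.25 + 2.34Q = 129.90 - 4.38Q → Q_m = 18.1027.
Social marginal benefit = demand + MEB = 131.96 - 3.71Q.
Set SMB = MC: 131.96 - 3.71Q = 8.25 + 2.34Q → Q* = 20.4479.
Gap = |18.1027 − 20.4479| = 2.3452.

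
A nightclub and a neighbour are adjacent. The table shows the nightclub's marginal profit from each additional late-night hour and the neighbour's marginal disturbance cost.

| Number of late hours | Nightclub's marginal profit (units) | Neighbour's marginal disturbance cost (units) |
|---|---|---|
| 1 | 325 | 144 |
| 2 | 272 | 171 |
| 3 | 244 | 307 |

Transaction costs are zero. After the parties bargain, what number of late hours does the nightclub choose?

Bargaining reaches the level where marginal profit last exceeds marginal disturbance cost.
That holds through level 2 (272 ≥ 171) but not at 3 (244 < 307).

2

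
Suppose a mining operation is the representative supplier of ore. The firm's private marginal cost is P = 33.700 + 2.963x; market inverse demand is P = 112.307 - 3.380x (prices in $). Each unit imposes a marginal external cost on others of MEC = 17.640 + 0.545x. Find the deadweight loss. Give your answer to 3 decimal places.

DWL = $43.196

Market equilibrium (private): 33.700 + 2.963x = 112.307 - 3.380x → x_m = 12.3927.
Social marginal cost = private MC + MEC = 51.340 + 3.508x.
Set SMC = demand: 51.340 + 3.508x = 112.307 - 3.380x → x* = 8.8512.
Height of the DWL triangle at x_m is SMC(x_m) − demand(x_m) = MEC(x_m) = 24.3940.
DWL = ½ × 3.5415 × 24.3940 = 43.1957.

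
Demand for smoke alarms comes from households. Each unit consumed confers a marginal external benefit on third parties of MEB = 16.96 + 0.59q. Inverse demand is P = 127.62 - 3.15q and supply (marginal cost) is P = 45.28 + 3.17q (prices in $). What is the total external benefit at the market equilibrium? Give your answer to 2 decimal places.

Market equilibrium (private): 45.28 + 3.17q = 127.62 - 3.15q → q_m = 13.0285.
Total external benefit = ∫₀^{q_m} (16.96 + 0.59q) dq = 16.96×13.0285 + ½×0.59×13.0285² = 271.0372.

$271.04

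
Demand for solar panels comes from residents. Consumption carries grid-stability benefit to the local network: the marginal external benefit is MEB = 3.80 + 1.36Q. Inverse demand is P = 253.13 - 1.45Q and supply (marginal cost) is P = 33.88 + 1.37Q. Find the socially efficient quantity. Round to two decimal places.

Q* = 152.77

Social marginal benefit = demand + MEB = 256.93 - 0.09Q.
Set SMB = MC: 256.93 - 0.09Q = 33.88 + 1.37Q → Q* = 152.7740.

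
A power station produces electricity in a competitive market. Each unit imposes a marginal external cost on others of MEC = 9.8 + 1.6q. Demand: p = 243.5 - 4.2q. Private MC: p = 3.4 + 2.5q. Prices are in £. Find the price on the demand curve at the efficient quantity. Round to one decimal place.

Social marginal cost = private MC + MEC = 13.2 + 4.1q.
Set SMC = demand: 13.2 + 4.1q = 243.5 - 4.2q → q* = 27.7470.
Consumer price on the demand curve at q*: 243.5 − 4.2×27.7470 = 126.9626.

P = £127.0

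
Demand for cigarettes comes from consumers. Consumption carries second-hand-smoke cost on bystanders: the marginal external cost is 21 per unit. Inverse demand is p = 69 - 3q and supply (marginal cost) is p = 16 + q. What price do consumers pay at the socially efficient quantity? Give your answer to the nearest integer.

P = 45

Social marginal benefit = demand − MEC = 48 - 3q.
Set SMB = MC: 48 - 3q = 16 + q → q* = 8.0000.
Consumer price on the demand curve at q*: 69 − 3×8.0000 = 45.0000.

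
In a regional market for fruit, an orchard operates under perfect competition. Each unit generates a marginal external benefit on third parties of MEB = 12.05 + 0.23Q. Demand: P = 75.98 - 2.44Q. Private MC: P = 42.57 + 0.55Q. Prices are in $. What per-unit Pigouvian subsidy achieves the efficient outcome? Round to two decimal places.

Social marginal cost = private MC − MEB = 30.52 + 0.32Q.
Set SMC = demand: 30.52 + 0.32Q = 75.98 - 2.44Q → Q* = 16.4710.
The Pigouvian subsidy equals MEB at Q*: 12.05 + 0.23×16.4710 = 15.8383.

subsidy = $15.84 per unit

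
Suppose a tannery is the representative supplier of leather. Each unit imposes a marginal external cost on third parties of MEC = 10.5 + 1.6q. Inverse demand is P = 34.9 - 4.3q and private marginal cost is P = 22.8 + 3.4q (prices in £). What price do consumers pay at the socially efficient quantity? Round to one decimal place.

P = £34.2

Social marginal cost = private MC + MEC = 33.3 + 5.0q.
Set SMC = demand: 33.3 + 5.0q = 34.9 - 4.3q → q* = 0.1720.
Consumer price on the demand curve at q*: 34.9 − 4.3×0.1720 = 34.1604.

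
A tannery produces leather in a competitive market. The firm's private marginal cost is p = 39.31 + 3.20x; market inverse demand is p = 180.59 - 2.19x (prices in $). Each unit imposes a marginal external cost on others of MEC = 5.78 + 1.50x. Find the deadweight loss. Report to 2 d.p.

DWL = $147.59

Market equilibrium (private): 39.31 + 3.20x = 180.59 - 2.19x → x_m = 26.2115.
Social marginal cost = private MC + MEC = 45.09 + 4.70x.
Set SMC = demand: 45.09 + 4.70x = 180.59 - 2.19x → x* = 19.6662.
The loss is the area between SMC and demand from x* to x_m; with linear curves that's a triangle of height MEC(x_m).
DWL = ½ × 6.5453 × 45.0973 = 147.5877.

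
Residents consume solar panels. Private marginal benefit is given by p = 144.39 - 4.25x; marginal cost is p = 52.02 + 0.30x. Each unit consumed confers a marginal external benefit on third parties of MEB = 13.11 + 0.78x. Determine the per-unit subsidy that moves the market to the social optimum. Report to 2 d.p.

Social marginal benefit = demand + MEB = 157.50 - 3.47x.
Set SMB = MC: 157.50 - 3.47x = 52.02 + 0.30x → x* = 27.9788.
The Pigouvian subsidy equals MEB at x*: 13.11 + 0.78×27.9788 = 34.9335.

subsidy = 34.93 per unit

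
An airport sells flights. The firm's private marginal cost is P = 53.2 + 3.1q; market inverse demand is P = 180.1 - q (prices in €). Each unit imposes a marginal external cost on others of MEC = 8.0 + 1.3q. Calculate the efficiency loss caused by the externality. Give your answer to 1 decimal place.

Market equilibrium (private): 53.2 + 3.1q = 180.1 - q → q_m = 30.9512.
Social marginal cost = private MC + MEC = 61.2 + 4.4q.
Set SMC = demand: 61.2 + 4.4q = 180.1 - q → q* = 22.0185.
Height of the DWL triangle at q_m is SMC(q_m) − demand(q_m) = MEC(q_m) = 48.2366.
DWL = ½ × 8.9327 × 48.2366 = 215.4415.

DWL = €215.4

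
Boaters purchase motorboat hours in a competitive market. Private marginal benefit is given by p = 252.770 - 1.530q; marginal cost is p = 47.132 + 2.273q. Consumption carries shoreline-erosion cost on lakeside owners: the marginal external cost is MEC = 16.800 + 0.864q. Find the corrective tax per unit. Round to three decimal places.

Social marginal benefit = demand − MEC = 235.970 - 2.394q.
Set SMB = MC: 235.970 - 2.394q = 47.132 + 2.273q → q* = 40.4624.
The Pigouvian tax equals MEC at q*: 16.800 + 0.864×40.4624 = 51.7595.

tax = 51.760 per unit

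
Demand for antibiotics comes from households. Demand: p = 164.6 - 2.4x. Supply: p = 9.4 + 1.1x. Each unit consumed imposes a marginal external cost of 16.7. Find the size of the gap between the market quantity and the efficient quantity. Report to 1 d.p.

Market equilibrium (private): 9.4 + 1.1x = 164.6 - 2.4x → x_m = 44.3429.
Social marginal benefit = demand − MEC = 147.9 - 2.4x.
Set SMB = MC: 147.9 - 2.4x = 9.4 + 1.1x → x* = 39.5714.
Gap = |44.3429 − 39.5714| = 4.7715.

4.8 units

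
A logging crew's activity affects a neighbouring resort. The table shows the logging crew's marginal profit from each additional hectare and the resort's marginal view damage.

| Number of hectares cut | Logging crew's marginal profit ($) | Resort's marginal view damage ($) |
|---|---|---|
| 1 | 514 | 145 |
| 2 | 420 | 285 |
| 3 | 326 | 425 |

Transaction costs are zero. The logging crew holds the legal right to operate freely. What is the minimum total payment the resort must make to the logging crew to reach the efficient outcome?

Left alone the logging crew would choose level 3 (marginal profit stays positive).
Efficient level: k* = 2 (marginal profit ≥ marginal view damage through 2).
The resort must at least cover the logging crew's forgone profit from cutting 3→2: 326 = 326.

$326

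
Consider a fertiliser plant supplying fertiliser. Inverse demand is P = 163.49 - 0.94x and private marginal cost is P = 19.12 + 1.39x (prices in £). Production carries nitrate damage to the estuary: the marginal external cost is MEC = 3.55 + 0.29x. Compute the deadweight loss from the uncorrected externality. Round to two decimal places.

Market equilibrium (private): 19.12 + 1.39x = 163.49 - 0.94x → x_m = 61.9614.
Social marginal cost = private MC + MEC = 22.67 + 1.68x.
Set SMC = demand: 22.67 + 1.68x = 163.49 - 0.94x → x* = 53.7481.
Between x* and x_m the wedge SMC − demand runs linearly from 0 to MEC(x_m), so the loss is a triangle.
DWL = ½ × 8.2133 × 21.5188 = 88.3702.

DWL = £88.37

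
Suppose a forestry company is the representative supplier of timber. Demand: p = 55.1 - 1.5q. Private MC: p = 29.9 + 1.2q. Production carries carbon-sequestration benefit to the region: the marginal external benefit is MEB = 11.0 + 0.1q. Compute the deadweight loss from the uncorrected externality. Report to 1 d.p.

Market equilibrium (private): 29.9 + 1.2q = 55.1 - 1.5q → q_m = 9.3333.
Social marginal cost = private MC − MEB = 18.9 + 1.1q.
Set SMC = demand: 18.9 + 1.1q = 55.1 - 1.5q → q* = 13.9231.
Between q* and q_m the wedge demand − SMC runs linearly from 0 to MEB(q_m), so the loss is a triangle.
DWL = ½ × 4.5898 × 11.9333 = 27.3857.

DWL = 27.4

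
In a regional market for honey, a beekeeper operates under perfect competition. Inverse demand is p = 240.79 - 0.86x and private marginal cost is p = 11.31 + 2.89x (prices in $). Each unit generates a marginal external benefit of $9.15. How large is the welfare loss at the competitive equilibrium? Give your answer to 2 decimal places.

DWL = $11.16

Market equilibrium (private): 11.31 + 2.89x = 240.79 - 0.86x → x_m = 61.1947.
Social marginal cost = private MC − MEB = 2.16 + 2.89x.
Set SMC = demand: 2.16 + 2.89x = 240.79 - 0.86x → x* = 63.6347.
The welfare-loss triangle has base |x_m − x*| and height MEB(x_m) (the vertical gap between SMC and demand is zero at x* and MEB at x_m).
DWL = ½ × 2.4400 × 9.1500 = 11.1630.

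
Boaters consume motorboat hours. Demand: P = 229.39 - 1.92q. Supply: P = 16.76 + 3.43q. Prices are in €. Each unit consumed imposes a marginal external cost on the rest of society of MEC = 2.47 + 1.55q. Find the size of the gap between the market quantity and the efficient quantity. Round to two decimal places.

9.29 units

Market equilibrium (private): 16.76 + 3.43q = 229.39 - 1.92q → q_m = 39.7439.
Social marginal benefit = demand − MEC = 226.92 - 3.47q.
Set SMB = MC: 226.92 - 3.47q = 16.76 + 3.43q → q* = 30.4580.
Gap = |39.7439 − 30.4580| = 9.2859.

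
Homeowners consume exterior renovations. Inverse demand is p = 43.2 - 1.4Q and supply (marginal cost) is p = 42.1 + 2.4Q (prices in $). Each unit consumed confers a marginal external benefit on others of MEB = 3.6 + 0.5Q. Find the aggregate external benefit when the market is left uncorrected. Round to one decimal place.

Market equilibrium (private): 42.1 + 2.4Q = 43.2 - 1.4Q → Q_m = 0.2895.
Total external benefit = ∫₀^{Q_m} (3.6 + 0.5Q) dQ = 3.6×0.2895 + ½×0.5×0.2895² = 1.0632.

$1.1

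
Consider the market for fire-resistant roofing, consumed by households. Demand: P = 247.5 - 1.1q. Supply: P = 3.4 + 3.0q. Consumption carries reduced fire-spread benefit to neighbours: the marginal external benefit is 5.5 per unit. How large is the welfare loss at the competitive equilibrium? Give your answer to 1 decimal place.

Market equilibrium (private): 3.4 + 3.0q = 247.5 - 1.1q → q_m = 59.5366.
Social marginal benefit = demand + MEB = 253.0 - 1.1q.
Set SMB = MC: 253.0 - 1.1q = 3.4 + 3.0q → q* = 60.8780.
The welfare-loss triangle has base |q_m − q*| and height MEB(q_m) (the vertical gap between SMB and MC is zero at q* and MEB at q_m).
DWL = ½ × 1.3414 × 5.5000 = 3.6889.

DWL = 3.7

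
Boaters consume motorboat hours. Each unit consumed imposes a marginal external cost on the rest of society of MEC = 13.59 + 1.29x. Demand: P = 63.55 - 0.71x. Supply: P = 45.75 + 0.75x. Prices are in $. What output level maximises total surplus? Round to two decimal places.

x* = 1.53

Social marginal benefit = demand − MEC = 49.96 - 2.00x.
Set SMB = MC: 49.96 - 2.00x = 45.75 + 0.75x → x* = 1.5309.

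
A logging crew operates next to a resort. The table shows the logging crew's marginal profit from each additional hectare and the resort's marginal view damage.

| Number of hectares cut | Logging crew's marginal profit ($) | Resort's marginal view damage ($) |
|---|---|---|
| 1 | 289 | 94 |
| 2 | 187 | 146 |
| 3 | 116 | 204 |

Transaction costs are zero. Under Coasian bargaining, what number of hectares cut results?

Bargaining reaches the level where marginal profit last exceeds marginal view damage.
That holds through level 2 (187 ≥ 146) but not at 3 (116 < 204).

2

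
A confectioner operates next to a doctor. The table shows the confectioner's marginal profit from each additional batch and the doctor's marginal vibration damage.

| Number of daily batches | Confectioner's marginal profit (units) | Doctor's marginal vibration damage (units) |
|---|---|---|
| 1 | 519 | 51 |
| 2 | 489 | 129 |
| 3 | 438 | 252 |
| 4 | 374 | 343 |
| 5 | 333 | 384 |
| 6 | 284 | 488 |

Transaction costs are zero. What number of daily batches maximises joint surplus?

Bargaining reaches the level where marginal profit last exceeds marginal vibration damage.
That holds through level 4 (374 ≥ 343) but not at 5 (333 < 384).

4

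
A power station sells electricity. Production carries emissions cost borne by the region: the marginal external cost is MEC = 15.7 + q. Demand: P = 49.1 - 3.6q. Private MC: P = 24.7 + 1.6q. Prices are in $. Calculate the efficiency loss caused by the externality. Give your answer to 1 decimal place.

DWL = $33.5

Market equilibrium (private): 24.7 + 1.6q = 49.1 - 3.6q → q_m = 4.6923.
Social marginal cost = private MC + MEC = 40.4 + 2.6q.
Set SMC = demand: 40.4 + 2.6q = 49.1 - 3.6q → q* = 1.4032.
The loss is the area between SMC and demand from q* to q_m; with linear curves that's a triangle of height MEC(q_m).
DWL = ½ × 3.2891 × 20.3923 = 33.5362.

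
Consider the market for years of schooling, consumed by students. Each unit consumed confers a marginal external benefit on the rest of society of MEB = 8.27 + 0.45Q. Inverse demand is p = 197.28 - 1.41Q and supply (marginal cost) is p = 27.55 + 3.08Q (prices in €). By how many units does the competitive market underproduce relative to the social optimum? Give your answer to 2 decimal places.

Market equilibrium (private): 27.55 + 3.08Q = 197.28 - 1.41Q → Q_m = 37.8018.
Social marginal benefit = demand + MEB = 205.55 - 0.96Q.
Set SMB = MC: 205.55 - 0.96Q = 27.55 + 3.08Q → Q* = 44.0594.
Gap = |37.8018 − 44.0594| = 6.2576.

6.26 units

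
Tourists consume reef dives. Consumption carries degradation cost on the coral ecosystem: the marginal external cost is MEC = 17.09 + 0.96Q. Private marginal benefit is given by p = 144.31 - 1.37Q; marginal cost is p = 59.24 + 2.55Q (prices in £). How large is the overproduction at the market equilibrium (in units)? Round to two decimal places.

Market equilibrium (private): 59.24 + 2.55Q = 144.31 - 1.37Q → Q_m = 21.7015.
Social marginal benefit = demand − MEC = 127.22 - 2.33Q.
Set SMB = MC: 127.22 - 2.33Q = 59.24 + 2.55Q → Q* = 13.9303.
Gap = |21.7015 − 13.9303| = 7.7712.

7.77 units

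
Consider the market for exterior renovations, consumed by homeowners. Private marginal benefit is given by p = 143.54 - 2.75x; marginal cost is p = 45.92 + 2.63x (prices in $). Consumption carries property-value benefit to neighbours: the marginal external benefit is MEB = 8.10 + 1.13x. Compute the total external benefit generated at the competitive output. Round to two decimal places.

Market equilibrium (private): 45.92 + 2.63x = 143.54 - 2.75x → x_m = 18.1450.
Total external benefit = ∫₀^{x_m} (8.10 + 1.13x) dx = 8.10×18.1450 + ½×1.13×18.1450² = 332.9957.

$333.00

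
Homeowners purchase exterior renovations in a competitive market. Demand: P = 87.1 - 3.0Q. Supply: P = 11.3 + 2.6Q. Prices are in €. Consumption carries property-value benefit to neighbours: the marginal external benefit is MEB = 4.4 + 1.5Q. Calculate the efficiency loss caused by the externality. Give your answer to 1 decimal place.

Market equilibrium (private): 11.3 + 2.6Q = 87.1 - 3.0Q → Q_m = 13.5357.
Social marginal benefit = demand + MEB = 91.5 - 1.5Q.
Set SMB = MC: 91.5 - 1.5Q = 11.3 + 2.6Q → Q* = 19.5610.
The welfare-loss triangle has base |Q_m − Q*| and height MEB(Q_m) (the vertical gap between SMB and MC is zero at Q* and MEB at Q_m).
DWL = ½ × 6.0253 × 24.7036 = 74.4233.

DWL = €74.4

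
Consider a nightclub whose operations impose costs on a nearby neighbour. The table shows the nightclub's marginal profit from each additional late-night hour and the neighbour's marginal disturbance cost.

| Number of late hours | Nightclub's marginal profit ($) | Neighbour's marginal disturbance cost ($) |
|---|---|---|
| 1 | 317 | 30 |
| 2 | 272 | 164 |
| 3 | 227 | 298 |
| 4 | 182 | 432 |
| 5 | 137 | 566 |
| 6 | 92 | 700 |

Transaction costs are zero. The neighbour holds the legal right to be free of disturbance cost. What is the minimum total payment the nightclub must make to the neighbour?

$194

Efficient level: marginal profit ≥ marginal disturbance cost through level 2, so k* = 2.
With the neighbour holding the right, the nightclub must at least compensate total damage at k*: 30 + 164 = 194.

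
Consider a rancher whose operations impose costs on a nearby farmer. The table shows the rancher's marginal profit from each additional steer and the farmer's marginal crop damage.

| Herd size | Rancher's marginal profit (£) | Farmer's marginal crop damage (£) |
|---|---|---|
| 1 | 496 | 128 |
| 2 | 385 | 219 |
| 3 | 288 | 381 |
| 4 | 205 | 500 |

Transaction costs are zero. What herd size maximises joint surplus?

2

Bargaining reaches the level where marginal profit last exceeds marginal crop damage.
That holds through level 2 (385 ≥ 219) but not at 3 (288 < 381).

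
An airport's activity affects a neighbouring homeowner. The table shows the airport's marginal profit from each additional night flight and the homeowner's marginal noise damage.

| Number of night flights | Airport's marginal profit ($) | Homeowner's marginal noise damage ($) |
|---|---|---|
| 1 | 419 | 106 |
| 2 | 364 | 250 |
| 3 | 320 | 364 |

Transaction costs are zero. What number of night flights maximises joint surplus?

2

Bargaining reaches the level where marginal profit last exceeds marginal noise damage.
That holds through level 2 (364 ≥ 250) but not at 3 (320 < 364).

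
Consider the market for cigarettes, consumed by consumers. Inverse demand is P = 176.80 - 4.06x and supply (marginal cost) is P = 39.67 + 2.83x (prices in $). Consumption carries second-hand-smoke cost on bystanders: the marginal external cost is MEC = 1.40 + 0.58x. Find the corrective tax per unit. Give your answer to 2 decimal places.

Social marginal benefit = demand − MEC = 175.40 - 4.64x.
Set SMB = MC: 175.40 - 4.64x = 39.67 + 2.83x → x* = 18.1700.
The Pigouvian tax equals MEC at x*: 1.40 + 0.58×18.1700 = 11.9386.

tax = $11.94 per unit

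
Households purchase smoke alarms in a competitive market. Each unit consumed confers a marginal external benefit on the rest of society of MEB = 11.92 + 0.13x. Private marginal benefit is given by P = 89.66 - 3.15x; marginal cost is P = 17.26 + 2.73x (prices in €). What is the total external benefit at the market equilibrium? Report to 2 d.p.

Market equilibrium (private): 17.26 + 2.73x = 89.66 - 3.15x → x_m = 12.3129.
Total external benefit = ∫₀^{x_m} (11.92 + 0.13x) dx = 11.92×12.3129 + ½×0.13×12.3129² = 156.6243.

€156.62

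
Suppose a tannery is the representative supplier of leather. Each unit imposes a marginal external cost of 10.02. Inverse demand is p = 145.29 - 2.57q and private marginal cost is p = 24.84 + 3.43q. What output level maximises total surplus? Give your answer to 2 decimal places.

q* = 18.41

Social marginal cost = private MC + MEC = 34.86 + 3.43q.
Set SMC = demand: 34.86 + 3.43q = 145.29 - 2.57q → q* = 18.4050.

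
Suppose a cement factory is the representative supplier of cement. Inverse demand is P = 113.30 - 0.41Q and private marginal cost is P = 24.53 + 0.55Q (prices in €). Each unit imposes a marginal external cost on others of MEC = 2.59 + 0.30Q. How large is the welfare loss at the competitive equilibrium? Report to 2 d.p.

DWL = €365.06

Market equilibrium (private): 24.53 + 0.55Q = 113.30 - 0.41Q → Q_m = 92.4688.
Social marginal cost = private MC + MEC = 27.12 + 0.85Q.
Set SMC = demand: 27.12 + 0.85Q = 113.30 - 0.41Q → Q* = 68.3968.
Between Q* and Q_m the wedge SMC − demand runs linearly from 0 to MEC(Q_m), so the loss is a triangle.
DWL = ½ × 24.0720 × 30.3306 = 365.0591.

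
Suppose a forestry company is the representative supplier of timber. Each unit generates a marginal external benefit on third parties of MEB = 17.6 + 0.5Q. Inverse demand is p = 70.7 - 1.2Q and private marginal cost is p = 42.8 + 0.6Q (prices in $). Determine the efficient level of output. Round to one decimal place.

Social marginal cost = private MC − MEB = 25.2 + 0.1Q.
Set SMC = demand: 25.2 + 0.1Q = 70.7 - 1.2Q → Q* = 35.0000.

Q* = 35.0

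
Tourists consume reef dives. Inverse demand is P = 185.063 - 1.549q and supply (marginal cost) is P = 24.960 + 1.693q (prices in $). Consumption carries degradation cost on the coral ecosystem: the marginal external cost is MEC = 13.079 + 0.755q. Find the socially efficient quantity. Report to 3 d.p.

q* = 36.784

Social marginal benefit = demand − MEC = 171.984 - 2.304q.
Set SMB = MC: 171.984 - 2.304q = 24.960 + 1.693q → q* = 36.7836.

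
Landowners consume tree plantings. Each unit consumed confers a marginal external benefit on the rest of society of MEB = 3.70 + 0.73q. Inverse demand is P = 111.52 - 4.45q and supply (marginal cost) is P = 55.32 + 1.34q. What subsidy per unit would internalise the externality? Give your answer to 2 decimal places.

subsidy = 12.34 per unit

Social marginal benefit = demand + MEB = 115.22 - 3.72q.
Set SMB = MC: 115.22 - 3.72q = 55.32 + 1.34q → q* = 11.8379.
The Pigouvian subsidy equals MEB at q*: 3.70 + 0.73×11.8379 = 12.3417.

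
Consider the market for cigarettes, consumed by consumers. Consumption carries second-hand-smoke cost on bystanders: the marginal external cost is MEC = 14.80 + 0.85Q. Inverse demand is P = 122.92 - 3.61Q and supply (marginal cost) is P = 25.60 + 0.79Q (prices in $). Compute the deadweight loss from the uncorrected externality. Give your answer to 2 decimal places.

DWL = $107.52

Market equilibrium (private): 25.60 + 0.79Q = 122.92 - 3.61Q → Q_m = 22.1182.
Social marginal benefit = demand − MEC = 108.12 - 4.46Q.
Set SMB = MC: 108.12 - 4.46Q = 25.60 + 0.79Q → Q* = 15.7181.
The loss is the area between SMB and MC from Q* to Q_m; with linear curves that's a triangle of height MEC(Q_m).
DWL = ½ × 6.4001 × 33.6005 = 107.5233.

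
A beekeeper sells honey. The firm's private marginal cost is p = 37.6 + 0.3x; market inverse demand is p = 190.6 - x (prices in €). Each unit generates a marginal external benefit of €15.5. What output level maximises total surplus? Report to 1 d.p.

x* = 129.6

Social marginal cost = private MC − MEB = 22.1 + 0.3x.
Set SMC = demand: 22.1 + 0.3x = 190.6 - x → x* = 129.6154.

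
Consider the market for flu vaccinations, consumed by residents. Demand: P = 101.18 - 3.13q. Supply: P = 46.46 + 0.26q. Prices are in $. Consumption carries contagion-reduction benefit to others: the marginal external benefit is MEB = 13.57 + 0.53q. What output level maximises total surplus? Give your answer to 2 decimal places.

Social marginal benefit = demand + MEB = 114.75 - 2.60q.
Set SMB = MC: 114.75 - 2.60q = 46.46 + 0.26q → q* = 23.8776.

q* = 23.88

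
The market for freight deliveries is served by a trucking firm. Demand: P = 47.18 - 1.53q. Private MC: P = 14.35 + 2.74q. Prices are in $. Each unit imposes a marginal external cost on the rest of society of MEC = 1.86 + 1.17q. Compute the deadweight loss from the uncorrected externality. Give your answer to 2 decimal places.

DWL = $10.83

Market equilibrium (private): 14.35 + 2.74q = 47.18 - 1.53q → q_m = 7.6885.
Social marginal cost = private MC + MEC = 16.21 + 3.91q.
Set SMC = demand: 16.21 + 3.91q = 47.18 - 1.53q → q* = 5.6930.
The welfare-loss triangle has base |q_m − q*| and height MEC(q_m) (the vertical gap between SMC and demand is zero at q* and MEC at q_m).
DWL = ½ × 1.9955 × 10.8556 = 10.8312.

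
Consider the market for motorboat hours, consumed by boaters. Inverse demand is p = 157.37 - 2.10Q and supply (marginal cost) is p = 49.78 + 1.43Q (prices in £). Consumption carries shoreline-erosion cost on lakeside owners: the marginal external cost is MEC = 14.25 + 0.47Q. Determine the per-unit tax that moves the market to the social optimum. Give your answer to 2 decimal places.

tax = £25.22 per unit

Social marginal benefit = demand − MEC = 143.12 - 2.57Q.
Set SMB = MC: 143.12 - 2.57Q = 49.78 + 1.43Q → Q* = 23.3350.
The Pigouvian tax equals MEC at Q*: 14.25 + 0.47×23.3350 = 25.2175.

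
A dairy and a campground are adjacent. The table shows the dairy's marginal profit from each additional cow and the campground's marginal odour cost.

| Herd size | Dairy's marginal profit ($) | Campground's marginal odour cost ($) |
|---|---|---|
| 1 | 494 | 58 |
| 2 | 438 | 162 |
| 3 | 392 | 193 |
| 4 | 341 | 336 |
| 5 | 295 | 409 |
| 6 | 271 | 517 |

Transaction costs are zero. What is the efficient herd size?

4

Bargaining reaches the level where marginal profit last exceeds marginal odour cost.
That holds through level 4 (341 ≥ 336) but not at 5 (295 < 409).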